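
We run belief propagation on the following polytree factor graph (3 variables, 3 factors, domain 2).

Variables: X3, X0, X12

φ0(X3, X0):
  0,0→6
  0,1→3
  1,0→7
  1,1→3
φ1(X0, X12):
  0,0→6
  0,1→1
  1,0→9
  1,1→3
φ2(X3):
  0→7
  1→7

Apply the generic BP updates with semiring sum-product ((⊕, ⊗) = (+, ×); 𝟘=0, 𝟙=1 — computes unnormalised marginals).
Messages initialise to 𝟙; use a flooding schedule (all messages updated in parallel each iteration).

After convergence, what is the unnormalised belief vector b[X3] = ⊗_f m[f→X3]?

init: all messages = 𝟙 over 2 values
r1 m[φ0→X3] = [9, 10]
r1 m[φ0→X0] = [13, 6]
r1 m[φ1→X0] = [7, 12]
r1 m[φ1→X12] = [15, 4]
r1 m[φ2→X3] = [7, 7]
r1 m[X3→φ0] = [1, 1]
r1 m[X3→φ2] = [1, 1]
r1 m[X0→φ0] = [1, 1]
r1 m[X0→φ1] = [1, 1]
r1 m[X12→φ1] = [1, 1]
r2 m[φ0→X3] = [9, 10]
r2 m[φ0→X0] = [13, 6]
r2 m[φ1→X0] = [7, 12]
r2 m[φ1→X12] = [15, 4]
r2 m[φ2→X3] = [7, 7]
r2 m[X3→φ0] = [7, 7]
r2 m[X3→φ2] = [9, 10]
r2 m[X0→φ0] = [7, 12]
r2 m[X0→φ1] = [13, 6]
r2 m[X12→φ1] = [1, 1]
r3 m[φ0→X3] = [78, 85]
r3 m[φ0→X0] = [91, 42]
r3 m[φ1→X0] = [7, 12]
r3 m[φ1→X12] = [132, 31]
r3 m[φ2→X3] = [7, 7]
r3 m[X3→φ0] = [7, 7]
r3 m[X3→φ2] = [9, 10]
r3 m[X0→φ0] = [7, 12]
r3 m[X0→φ1] = [13, 6]
r3 m[X12→φ1] = [1, 1]
r4 m[φ0→X3] = [78, 85]
r4 m[φ0→X0] = [91, 42]
r4 m[φ1→X0] = [7, 12]
r4 m[φ1→X12] = [132, 31]
r4 m[φ2→X3] = [7, 7]
r4 m[X3→φ0] = [7, 7]
r4 m[X3→φ2] = [78, 85]
r4 m[X0→φ0] = [7, 12]
r4 m[X0→φ1] = [91, 42]
r4 m[X12→φ1] = [1, 1]
r5 m[φ0→X3] = [78, 85]
r5 m[φ0→X0] = [91, 42]
r5 m[φ1→X0] = [7, 12]
r5 m[φ1→X12] = [924, 217]
r5 m[φ2→X3] = [7, 7]
r5 m[X3→φ0] = [7, 7]
r5 m[X3→φ2] = [78, 85]
r5 m[X0→φ0] = [7, 12]
r5 m[X0→φ1] = [91, 42]
r5 m[X12→φ1] = [1, 1]
r6 m[φ0→X3] = [78, 85]
r6 m[φ0→X0] = [91, 42]
r6 m[φ1→X0] = [7, 12]
r6 m[φ1→X12] = [924, 217]
r6 m[φ2→X3] = [7, 7]
r6 m[X3→φ0] = [7, 7]
r6 m[X3→φ2] = [78, 85]
r6 m[X0→φ0] = [7, 12]
r6 m[X0→φ1] = [91, 42]
r6 m[X12→φ1] = [1, 1]
fixed point reached at round 6
b[X3] = ⊗ incoming = [546, 595]

b[X3] = [546, 595]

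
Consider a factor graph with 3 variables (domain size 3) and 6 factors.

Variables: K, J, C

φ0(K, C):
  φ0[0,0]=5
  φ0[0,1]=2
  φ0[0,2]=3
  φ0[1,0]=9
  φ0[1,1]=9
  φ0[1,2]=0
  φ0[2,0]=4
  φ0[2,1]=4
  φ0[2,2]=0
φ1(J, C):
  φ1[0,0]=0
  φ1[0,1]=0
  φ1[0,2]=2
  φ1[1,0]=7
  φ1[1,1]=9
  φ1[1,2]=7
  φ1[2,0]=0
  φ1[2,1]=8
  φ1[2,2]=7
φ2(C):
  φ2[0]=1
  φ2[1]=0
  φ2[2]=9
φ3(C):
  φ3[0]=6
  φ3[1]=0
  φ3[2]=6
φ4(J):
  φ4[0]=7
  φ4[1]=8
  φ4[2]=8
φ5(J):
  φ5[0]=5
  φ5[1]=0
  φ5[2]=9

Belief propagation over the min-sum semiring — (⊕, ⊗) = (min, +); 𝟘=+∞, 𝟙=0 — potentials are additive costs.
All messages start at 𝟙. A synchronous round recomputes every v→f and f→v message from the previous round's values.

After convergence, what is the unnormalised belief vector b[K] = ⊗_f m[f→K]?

init: all messages = 𝟙 over 3 values
r1 m[φ0→K] = [2, 0, 0]
r1 m[φ0→C] = [4, 2, 0]
r1 m[φ1→J] = [0, 7, 0]
r1 m[φ1→C] = [0, 0, 2]
r1 m[φ2→C] = [1, 0, 9]
r1 m[φ3→C] = [6, 0, 6]
r1 m[φ4→J] = [7, 8, 8]
r1 m[φ5→J] = [5, 0, 9]
r1 m[K→φ0] = [0, 0, 0]
r1 m[J→φ1] = [0, 0, 0]
r1 m[J→φ4] = [0, 0, 0]
r1 m[J→φ5] = [0, 0, 0]
r1 m[C→φ0] = [0, 0, 0]
r1 m[C→φ1] = [0, 0, 0]
r1 m[C→φ2] = [0, 0, 0]
r1 m[C→φ3] = [0, 0, 0]
r2 m[φ0→K] = [2, 0, 0]
r2 m[φ0→C] = [4, 2, 0]
r2 m[φ1→J] = [0, 7, 0]
r2 m[φ1→C] = [0, 0, 2]
r2 m[φ2→C] = [1, 0, 9]
r2 m[φ3→C] = [6, 0, 6]
r2 m[φ4→J] = [7, 8, 8]
r2 m[φ5→J] = [5, 0, 9]
r2 m[K→φ0] = [0, 0, 0]
r2 m[J→φ1] = [12, 8, 17]
r2 m[J→φ4] = [5, 7, 9]
r2 m[J→φ5] = [7, 15, 8]
r2 m[C→φ0] = [7, 0, 17]
r2 m[C→φ1] = [11, 2, 15]
r2 m[C→φ2] = [10, 2, 8]
r2 m[C→φ3] = [5, 2, 11]
r3 m[φ0→K] = [2, 9, 4]
r3 m[φ0→C] = [4, 2, 0]
r3 m[φ1→J] = [2, 11, 10]
r3 m[φ1→C] = [12, 12, 14]
r3 m[φ2→C] = [1, 0, 9]
r3 m[φ3→C] = [6, 0, 6]
r3 m[φ4→J] = [7, 8, 8]
r3 m[φ5→J] = [5, 0, 9]
r3 m[K→φ0] = [0, 0, 0]
r3 m[J→φ1] = [12, 8, 17]
r3 m[J→φ4] = [5, 7, 9]
r3 m[J→φ5] = [7, 15, 8]
r3 m[C→φ0] = [7, 0, 17]
r3 m[C→φ1] = [11, 2, 15]
r3 m[C→φ2] = [10, 2, 8]
r3 m[C→φ3] = [5, 2, 11]
r4 m[φ0→K] = [2, 9, 4]
r4 m[φ0→C] = [4, 2, 0]
r4 m[φ1→J] = [2, 11, 10]
r4 m[φ1→C] = [12, 12, 14]
r4 m[φ2→C] = [1, 0, 9]
r4 m[φ3→C] = [6, 0, 6]
r4 m[φ4→J] = [7, 8, 8]
r4 m[φ5→J] = [5, 0, 9]
r4 m[K→φ0] = [0, 0, 0]
r4 m[J→φ1] = [12, 8, 17]
r4 m[J→φ4] = [7, 11, 19]
r4 m[J→φ5] = [9, 19, 18]
r4 m[C→φ0] = [19, 12, 29]
r4 m[C→φ1] = [11, 2, 15]
r4 m[C→φ2] = [22, 14, 20]
r4 m[C→φ3] = [17, 14, 23]
r5 m[φ0→K] = [14, 21, 16]
r5 m[φ0→C] = [4, 2, 0]
r5 m[φ1→J] = [2, 11, 10]
r5 m[φ1→C] = [12, 12, 14]
r5 m[φ2→C] = [1, 0, 9]
r5 m[φ3→C] = [6, 0, 6]
r5 m[φ4→J] = [7, 8, 8]
r5 m[φ5→J] = [5, 0, 9]
r5 m[K→φ0] = [0, 0, 0]
r5 m[J→φ1] = [12, 8, 17]
r5 m[J→φ4] = [7, 11, 19]
r5 m[J→φ5] = [9, 19, 18]
r5 m[C→φ0] = [19, 12, 29]
r5 m[C→φ1] = [11, 2, 15]
r5 m[C→φ2] = [22, 14, 20]
r5 m[C→φ3] = [17, 14, 23]
r6 m[φ0→K] = [14, 21, 16]
r6 m[φ0→C] = [4, 2, 0]
r6 m[φ1→J] = [2, 11, 10]
r6 m[φ1→C] = [12, 12, 14]
r6 m[φ2→C] = [1, 0, 9]
r6 m[φ3→C] = [6, 0, 6]
r6 m[φ4→J] = [7, 8, 8]
r6 m[φ5→J] = [5, 0, 9]
r6 m[K→φ0] = [0, 0, 0]
r6 m[J→φ1] = [12, 8, 17]
r6 m[J→φ4] = [7, 11, 19]
r6 m[J→φ5] = [9, 19, 18]
r6 m[C→φ0] = [19, 12, 29]
r6 m[C→φ1] = [11, 2, 15]
r6 m[C→φ2] = [22, 14, 20]
r6 m[C→φ3] = [17, 14, 23]
fixed point reached at round 6
b[K] = ⊗ incoming = [14, 21, 16]

b[K] = [14, 21, 16]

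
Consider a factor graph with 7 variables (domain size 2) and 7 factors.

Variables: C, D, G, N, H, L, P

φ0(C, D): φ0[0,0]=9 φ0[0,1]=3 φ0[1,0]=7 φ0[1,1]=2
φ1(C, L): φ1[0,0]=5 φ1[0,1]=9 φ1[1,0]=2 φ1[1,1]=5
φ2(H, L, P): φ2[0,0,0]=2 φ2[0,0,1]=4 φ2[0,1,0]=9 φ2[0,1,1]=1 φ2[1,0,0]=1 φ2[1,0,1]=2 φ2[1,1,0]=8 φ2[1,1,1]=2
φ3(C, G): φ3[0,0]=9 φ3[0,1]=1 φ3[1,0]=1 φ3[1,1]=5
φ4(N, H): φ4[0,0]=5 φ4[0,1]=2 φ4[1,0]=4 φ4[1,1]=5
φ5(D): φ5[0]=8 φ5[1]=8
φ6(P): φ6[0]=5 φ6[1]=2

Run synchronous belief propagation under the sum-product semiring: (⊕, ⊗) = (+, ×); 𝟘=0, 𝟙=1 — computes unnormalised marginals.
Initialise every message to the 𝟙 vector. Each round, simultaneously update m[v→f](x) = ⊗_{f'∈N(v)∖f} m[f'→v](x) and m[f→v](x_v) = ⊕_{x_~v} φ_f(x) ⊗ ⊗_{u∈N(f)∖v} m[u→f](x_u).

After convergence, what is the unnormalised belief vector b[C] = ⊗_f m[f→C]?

init: all messages = 𝟙 over 2 values
r1 m[φ0→C] = [12, 9]
r1 m[φ0→D] = [16, 5]
r1 m[φ1→C] = [14, 7]
r1 m[φ1→L] = [7, 14]
r1 m[φ2→H] = [16, 13]
r1 m[φ2→L] = [9, 20]
r1 m[φ2→P] = [20, 9]
r1 m[φ3→C] = [10, 6]
r1 m[φ3→G] = [10, 6]
r1 m[φ4→N] = [7, 9]
r1 m[φ4→H] = [9, 7]
r1 m[φ5→D] = [8, 8]
r1 m[φ6→P] = [5, 2]
r1 m[C→φ0] = [1, 1]
r1 m[C→φ1] = [1, 1]
r1 m[C→φ3] = [1, 1]
r1 m[D→φ0] = [1, 1]
r1 m[D→φ5] = [1, 1]
r1 m[G→φ3] = [1, 1]
r1 m[N→φ4] = [1, 1]
r1 m[H→φ2] = [1, 1]
r1 m[H→φ4] = [1, 1]
r1 m[L→φ1] = [1, 1]
r1 m[L→φ2] = [1, 1]
r1 m[P→φ2] = [1, 1]
r1 m[P→φ6] = [1, 1]
r2 m[φ0→C] = [12, 9]
r2 m[φ0→D] = [16, 5]
r2 m[φ1→C] = [14, 7]
r2 m[φ1→L] = [7, 14]
r2 m[φ2→H] = [16, 13]
r2 m[φ2→L] = [9, 20]
r2 m[φ2→P] = [20, 9]
r2 m[φ3→C] = [10, 6]
r2 m[φ3→G] = [10, 6]
r2 m[φ4→N] = [7, 9]
r2 m[φ4→H] = [9, 7]
r2 m[φ5→D] = [8, 8]
r2 m[φ6→P] = [5, 2]
r2 m[C→φ0] = [140, 42]
r2 m[C→φ1] = [120, 54]
r2 m[C→φ3] = [168, 63]
r2 m[D→φ0] = [8, 8]
r2 m[D→φ5] = [16, 5]
r2 m[G→φ3] = [1, 1]
r2 m[N→φ4] = [1, 1]
r2 m[H→φ2] = [9, 7]
r2 m[H→φ4] = [16, 13]
r2 m[L→φ1] = [9, 20]
r2 m[L→φ2] = [7, 14]
r2 m[P→φ2] = [5, 2]
r2 m[P→φ6] = [20, 9]
r3 m[φ0→C] = [96, 72]
r3 m[φ0→D] = [1554, 504]
r3 m[φ1→C] = [225, 118]
r3 m[φ1→L] = [708, 1350]
r3 m[φ2→H] = [784, 679]
r3 m[φ2→L] = [225, 731]
r3 m[φ2→P] = [2093, 672]
r3 m[φ3→C] = [10, 6]
r3 m[φ3→G] = [1575, 483]
r3 m[φ4→N] = [106, 129]
r3 m[φ4→H] = [9, 7]
r3 m[φ5→D] = [8, 8]
r3 m[φ6→P] = [5, 2]
r3 m[C→φ0] = [140, 42]
r3 m[C→φ1] = [120, 54]
r3 m[C→φ3] = [168, 63]
r3 m[D→φ0] = [8, 8]
r3 m[D→φ5] = [16, 5]
r3 m[G→φ3] = [1, 1]
r3 m[N→φ4] = [1, 1]
r3 m[H→φ2] = [9, 7]
r3 m[H→φ4] = [16, 13]
r3 m[L→φ1] = [9, 20]
r3 m[L→φ2] = [7, 14]
r3 m[P→φ2] = [5, 2]
r3 m[P→φ6] = [20, 9]
r4 m[φ0→C] = [96, 72]
r4 m[φ0→D] = [1554, 504]
r4 m[φ1→C] = [225, 118]
r4 m[φ1→L] = [708, 1350]
r4 m[φ2→H] = [784, 679]
r4 m[φ2→L] = [225, 731]
r4 m[φ2→P] = [2093, 672]
r4 m[φ3→C] = [10, 6]
r4 m[φ3→G] = [1575, 483]
r4 m[φ4→N] = [106, 129]
r4 m[φ4→H] = [9, 7]
r4 m[φ5→D] = [8, 8]
r4 m[φ6→P] = [5, 2]
r4 m[C→φ0] = [2250, 708]
r4 m[C→φ1] = [960, 432]
r4 m[C→φ3] = [21600, 8496]
r4 m[D→φ0] = [8, 8]
r4 m[D→φ5] = [1554, 504]
r4 m[G→φ3] = [1, 1]
r4 m[N→φ4] = [1, 1]
r4 m[H→φ2] = [9, 7]
r4 m[H→φ4] = [784, 679]
r4 m[L→φ1] = [225, 731]
r4 m[L→φ2] = [708, 1350]
r4 m[P→φ2] = [5, 2]
r4 m[P→φ6] = [2093, 672]
r5 m[φ0→C] = [96, 72]
r5 m[φ0→D] = [25206, 8166]
r5 m[φ1→C] = [7704, 4105]
r5 m[φ1→L] = [5664, 10800]
r5 m[φ2→H] = [76194, 65772]
r5 m[φ2→L] = [225, 731]
r5 m[φ2→P] = [202650, 66450]
r5 m[φ3→C] = [10, 6]
r5 m[φ3→G] = [202896, 64080]
r5 m[φ4→N] = [5278, 6531]
r5 m[φ4→H] = [9, 7]
r5 m[φ5→D] = [8, 8]
r5 m[φ6→P] = [5, 2]
r5 m[C→φ0] = [2250, 708]
r5 m[C→φ1] = [960, 432]
r5 m[C→φ3] = [21600, 8496]
r5 m[D→φ0] = [8, 8]
r5 m[D→φ5] = [1554, 504]
r5 m[G→φ3] = [1, 1]
r5 m[N→φ4] = [1, 1]
r5 m[H→φ2] = [9, 7]
r5 m[H→φ4] = [784, 679]
r5 m[L→φ1] = [225, 731]
r5 m[L→φ2] = [708, 1350]
r5 m[P→φ2] = [5, 2]
r5 m[P→φ6] = [2093, 672]
r6 m[φ0→C] = [96, 72]
r6 m[φ0→D] = [25206, 8166]
r6 m[φ1→C] = [7704, 4105]
r6 m[φ1→L] = [5664, 10800]
r6 m[φ2→H] = [76194, 65772]
r6 m[φ2→L] = [225, 731]
r6 m[φ2→P] = [202650, 66450]
r6 m[φ3→C] = [10, 6]
r6 m[φ3→G] = [202896, 64080]
r6 m[φ4→N] = [5278, 6531]
r6 m[φ4→H] = [9, 7]
r6 m[φ5→D] = [8, 8]
r6 m[φ6→P] = [5, 2]
r6 m[C→φ0] = [77040, 24630]
r6 m[C→φ1] = [960, 432]
r6 m[C→φ3] = [739584, 295560]
r6 m[D→φ0] = [8, 8]
r6 m[D→φ5] = [25206, 8166]
r6 m[G→φ3] = [1, 1]
r6 m[N→φ4] = [1, 1]
r6 m[H→φ2] = [9, 7]
r6 m[H→φ4] = [76194, 65772]
r6 m[L→φ1] = [225, 731]
r6 m[L→φ2] = [5664, 10800]
r6 m[P→φ2] = [5, 2]
r6 m[P→φ6] = [202650, 66450]
r7 m[φ0→C] = [96, 72]
r7 m[φ0→D] = [865770, 280380]
r7 m[φ1→C] = [7704, 4105]
r7 m[φ1→L] = [5664, 10800]
r7 m[φ2→H] = [609552, 526176]
r7 m[φ2→L] = [225, 731]
r7 m[φ2→P] = [1621200, 531600]
r7 m[φ3→C] = [10, 6]
r7 m[φ3→G] = [6951816, 2217384]
r7 m[φ4→N] = [512514, 633636]
r7 m[φ4→H] = [9, 7]
r7 m[φ5→D] = [8, 8]
r7 m[φ6→P] = [5, 2]
r7 m[C→φ0] = [77040, 24630]
r7 m[C→φ1] = [960, 432]
r7 m[C→φ3] = [739584, 295560]
r7 m[D→φ0] = [8, 8]
r7 m[D→φ5] = [25206, 8166]
r7 m[G→φ3] = [1, 1]
r7 m[N→φ4] = [1, 1]
r7 m[H→φ2] = [9, 7]
r7 m[H→φ4] = [76194, 65772]
r7 m[L→φ1] = [225, 731]
r7 m[L→φ2] = [5664, 10800]
r7 m[P→φ2] = [5, 2]
r7 m[P→φ6] = [202650, 66450]
r8 m[φ0→C] = [96, 72]
r8 m[φ0→D] = [865770, 280380]
r8 m[φ1→C] = [7704, 4105]
r8 m[φ1→L] = [5664, 10800]
r8 m[φ2→H] = [609552, 526176]
r8 m[φ2→L] = [225, 731]
r8 m[φ2→P] = [1621200, 531600]
r8 m[φ3→C] = [10, 6]
r8 m[φ3→G] = [6951816, 2217384]
r8 m[φ4→N] = [512514, 633636]
r8 m[φ4→H] = [9, 7]
r8 m[φ5→D] = [8, 8]
r8 m[φ6→P] = [5, 2]
r8 m[C→φ0] = [77040, 24630]
r8 m[C→φ1] = [960, 432]
r8 m[C→φ3] = [739584, 295560]
r8 m[D→φ0] = [8, 8]
r8 m[D→φ5] = [865770, 280380]
r8 m[G→φ3] = [1, 1]
r8 m[N→φ4] = [1, 1]
r8 m[H→φ2] = [9, 7]
r8 m[H→φ4] = [609552, 526176]
r8 m[L→φ1] = [225, 731]
r8 m[L→φ2] = [5664, 10800]
r8 m[P→φ2] = [5, 2]
r8 m[P→φ6] = [1621200, 531600]
r9 m[φ0→C] = [96, 72]
r9 m[φ0→D] = [865770, 280380]
r9 m[φ1→C] = [7704, 4105]
r9 m[φ1→L] = [5664, 10800]
r9 m[φ2→H] = [609552, 526176]
r9 m[φ2→L] = [225, 731]
r9 m[φ2→P] = [1621200, 531600]
r9 m[φ3→C] = [10, 6]
r9 m[φ3→G] = [6951816, 2217384]
r9 m[φ4→N] = [4100112, 5069088]
r9 m[φ4→H] = [9, 7]
r9 m[φ5→D] = [8, 8]
r9 m[φ6→P] = [5, 2]
r9 m[C→φ0] = [77040, 24630]
r9 m[C→φ1] = [960, 432]
r9 m[C→φ3] = [739584, 295560]
r9 m[D→φ0] = [8, 8]
r9 m[D→φ5] = [865770, 280380]
r9 m[G→φ3] = [1, 1]
r9 m[N→φ4] = [1, 1]
r9 m[H→φ2] = [9, 7]
r9 m[H→φ4] = [609552, 526176]
r9 m[L→φ1] = [225, 731]
r9 m[L→φ2] = [5664, 10800]
r9 m[P→φ2] = [5, 2]
r9 m[P→φ6] = [1621200, 531600]
r10 m[φ0→C] = [96, 72]
r10 m[φ0→D] = [865770, 280380]
r10 m[φ1→C] = [7704, 4105]
r10 m[φ1→L] = [5664, 10800]
r10 m[φ2→H] = [609552, 526176]
r10 m[φ2→L] = [225, 731]
r10 m[φ2→P] = [1621200, 531600]
r10 m[φ3→C] = [10, 6]
r10 m[φ3→G] = [6951816, 2217384]
r10 m[φ4→N] = [4100112, 5069088]
r10 m[φ4→H] = [9, 7]
r10 m[φ5→D] = [8, 8]
r10 m[φ6→P] = [5, 2]
r10 m[C→φ0] = [77040, 24630]
r10 m[C→φ1] = [960, 432]
r10 m[C→φ3] = [739584, 295560]
r10 m[D→φ0] = [8, 8]
r10 m[D→φ5] = [865770, 280380]
r10 m[G→φ3] = [1, 1]
r10 m[N→φ4] = [1, 1]
r10 m[H→φ2] = [9, 7]
r10 m[H→φ4] = [609552, 526176]
r10 m[L→φ1] = [225, 731]
r10 m[L→φ2] = [5664, 10800]
r10 m[P→φ2] = [5, 2]
r10 m[P→φ6] = [1621200, 531600]
fixed point reached at round 10
b[C] = ⊗ incoming = [7395840, 1773360]

b[C] = [7395840, 1773360]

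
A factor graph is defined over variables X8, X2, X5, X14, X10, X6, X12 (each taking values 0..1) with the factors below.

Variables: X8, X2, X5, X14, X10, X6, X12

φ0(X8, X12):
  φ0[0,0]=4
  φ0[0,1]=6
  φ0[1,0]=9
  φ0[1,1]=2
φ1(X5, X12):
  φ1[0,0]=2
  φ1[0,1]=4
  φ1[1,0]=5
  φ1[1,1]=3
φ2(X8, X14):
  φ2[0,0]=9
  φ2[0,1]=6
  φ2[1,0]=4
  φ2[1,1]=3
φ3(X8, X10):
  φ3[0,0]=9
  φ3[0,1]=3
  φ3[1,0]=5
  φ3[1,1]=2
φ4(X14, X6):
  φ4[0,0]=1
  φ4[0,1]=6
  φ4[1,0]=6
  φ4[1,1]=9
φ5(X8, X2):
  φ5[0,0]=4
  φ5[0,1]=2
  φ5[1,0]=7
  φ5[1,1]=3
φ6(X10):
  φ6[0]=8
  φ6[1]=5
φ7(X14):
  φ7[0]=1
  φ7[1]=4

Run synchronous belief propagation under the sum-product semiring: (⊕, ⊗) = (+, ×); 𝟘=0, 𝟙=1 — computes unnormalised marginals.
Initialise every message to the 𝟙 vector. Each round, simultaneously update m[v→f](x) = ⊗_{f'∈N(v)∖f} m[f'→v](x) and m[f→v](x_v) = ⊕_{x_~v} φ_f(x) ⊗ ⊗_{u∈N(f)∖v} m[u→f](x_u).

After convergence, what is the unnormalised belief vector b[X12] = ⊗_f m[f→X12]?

init: all messages = 𝟙 over 2 values
r1 m[φ0→X8] = [10, 11]
r1 m[φ0→X12] = [13, 8]
r1 m[φ1→X5] = [6, 8]
r1 m[φ1→X12] = [7, 7]
r1 m[φ2→X8] = [15, 7]
r1 m[φ2→X14] = [13, 9]
r1 m[φ3→X8] = [12, 7]
r1 m[φ3→X10] = [14, 5]
r1 m[φ4→X14] = [7, 15]
r1 m[φ4→X6] = [7, 15]
r1 m[φ5→X8] = [6, 10]
r1 m[φ5→X2] = [11, 5]
r1 m[φ6→X10] = [8, 5]
r1 m[φ7→X14] = [1, 4]
r1 m[X8→φ0] = [1, 1]
r1 m[X8→φ2] = [1, 1]
r1 m[X8→φ3] = [1, 1]
r1 m[X8→φ5] = [1, 1]
r1 m[X2→φ5] = [1, 1]
r1 m[X5→φ1] = [1, 1]
r1 m[X14→φ2] = [1, 1]
r1 m[X14→φ4] = [1, 1]
r1 m[X14→φ7] = [1, 1]
r1 m[X10→φ3] = [1, 1]
r1 m[X10→φ6] = [1, 1]
r1 m[X6→φ4] = [1, 1]
r1 m[X12→φ0] = [1, 1]
r1 m[X12→φ1] = [1, 1]
r2 m[φ0→X8] = [10, 11]
r2 m[φ0→X12] = [13, 8]
r2 m[φ1→X5] = [6, 8]
r2 m[φ1→X12] = [7, 7]
r2 m[φ2→X8] = [15, 7]
r2 m[φ2→X14] = [13, 9]
r2 m[φ3→X8] = [12, 7]
r2 m[φ3→X10] = [14, 5]
r2 m[φ4→X14] = [7, 15]
r2 m[φ4→X6] = [7, 15]
r2 m[φ5→X8] = [6, 10]
r2 m[φ5→X2] = [11, 5]
r2 m[φ6→X10] = [8, 5]
r2 m[φ7→X14] = [1, 4]
r2 m[X8→φ0] = [1080, 490]
r2 m[X8→φ2] = [720, 770]
r2 m[X8→φ3] = [900, 770]
r2 m[X8→φ5] = [1800, 539]
r2 m[X2→φ5] = [1, 1]
r2 m[X5→φ1] = [1, 1]
r2 m[X14→φ2] = [7, 60]
r2 m[X14→φ4] = [13, 36]
r2 m[X14→φ7] = [91, 135]
r2 m[X10→φ3] = [8, 5]
r2 m[X10→φ6] = [14, 5]
r2 m[X6→φ4] = [1, 1]
r2 m[X12→φ0] = [7, 7]
r2 m[X12→φ1] = [13, 8]
r3 m[φ0→X8] = [70, 77]
r3 m[φ0→X12] = [8730, 7460]
r3 m[φ1→X5] = [58, 89]
r3 m[φ1→X12] = [7, 7]
r3 m[φ2→X8] = [423, 208]
r3 m[φ2→X14] = [9560, 6630]
r3 m[φ3→X8] = [87, 50]
r3 m[φ3→X10] = [11950, 4240]
r3 m[φ4→X14] = [7, 15]
r3 m[φ4→X6] = [229, 402]
r3 m[φ5→X8] = [6, 10]
r3 m[φ5→X2] = [10973, 5217]
r3 m[φ6→X10] = [8, 5]
r3 m[φ7→X14] = [1, 4]
r3 m[X8→φ0] = [1080, 490]
r3 m[X8→φ2] = [720, 770]
r3 m[X8→φ3] = [900, 770]
r3 m[X8→φ5] = [1800, 539]
r3 m[X2→φ5] = [1, 1]
r3 m[X5→φ1] = [1, 1]
r3 m[X14→φ2] = [7, 60]
r3 m[X14→φ4] = [13, 36]
r3 m[X14→φ7] = [91, 135]
r3 m[X10→φ3] = [8, 5]
r3 m[X10→φ6] = [14, 5]
r3 m[X6→φ4] = [1, 1]
r3 m[X12→φ0] = [7, 7]
r3 m[X12→φ1] = [13, 8]
r4 m[φ0→X8] = [70, 77]
r4 m[φ0→X12] = [8730, 7460]
r4 m[φ1→X5] = [58, 89]
r4 m[φ1→X12] = [7, 7]
r4 m[φ2→X8] = [423, 208]
r4 m[φ2→X14] = [9560, 6630]
r4 m[φ3→X8] = [87, 50]
r4 m[φ3→X10] = [11950, 4240]
r4 m[φ4→X14] = [7, 15]
r4 m[φ4→X6] = [229, 402]
r4 m[φ5→X8] = [6, 10]
r4 m[φ5→X2] = [10973, 5217]
r4 m[φ6→X10] = [8, 5]
r4 m[φ7→X14] = [1, 4]
r4 m[X8→φ0] = [220806, 104000]
r4 m[X8→φ2] = [36540, 38500]
r4 m[X8→φ3] = [177660, 160160]
r4 m[X8→φ5] = [2576070, 800800]
r4 m[X2→φ5] = [1, 1]
r4 m[X5→φ1] = [1, 1]
r4 m[X14→φ2] = [7, 60]
r4 m[X14→φ4] = [9560, 26520]
r4 m[X14→φ7] = [66920, 99450]
r4 m[X10→φ3] = [8, 5]
r4 m[X10→φ6] = [11950, 4240]
r4 m[X6→φ4] = [1, 1]
r4 m[X12→φ0] = [7, 7]
r4 m[X12→φ1] = [8730, 7460]
r5 m[φ0→X8] = [70, 77]
r5 m[φ0→X12] = [1819224, 1532836]
r5 m[φ1→X5] = [47300, 66030]
r5 m[φ1→X12] = [7, 7]
r5 m[φ2→X8] = [423, 208]
r5 m[φ2→X14] = [482860, 334740]
r5 m[φ3→X8] = [87, 50]
r5 m[φ3→X10] = [2399740, 853300]
r5 m[φ4→X14] = [7, 15]
r5 m[φ4→X6] = [168680, 296040]
r5 m[φ5→X8] = [6, 10]
r5 m[φ5→X2] = [15909880, 7554540]
r5 m[φ6→X10] = [8, 5]
r5 m[φ7→X14] = [1, 4]
r5 m[X8→φ0] = [220806, 104000]
r5 m[X8→φ2] = [36540, 38500]
r5 m[X8→φ3] = [177660, 160160]
r5 m[X8→φ5] = [2576070, 800800]
r5 m[X2→φ5] = [1, 1]
r5 m[X5→φ1] = [1, 1]
r5 m[X14→φ2] = [7, 60]
r5 m[X14→φ4] = [9560, 26520]
r5 m[X14→φ7] = [66920, 99450]
r5 m[X10→φ3] = [8, 5]
r5 m[X10→φ6] = [11950, 4240]
r5 m[X6→φ4] = [1, 1]
r5 m[X12→φ0] = [7, 7]
r5 m[X12→φ1] = [8730, 7460]
r6 m[φ0→X8] = [70, 77]
r6 m[φ0→X12] = [1819224, 1532836]
r6 m[φ1→X5] = [47300, 66030]
r6 m[φ1→X12] = [7, 7]
r6 m[φ2→X8] = [423, 208]
r6 m[φ2→X14] = [482860, 334740]
r6 m[φ3→X8] = [87, 50]
r6 m[φ3→X10] = [2399740, 853300]
r6 m[φ4→X14] = [7, 15]
r6 m[φ4→X6] = [168680, 296040]
r6 m[φ5→X8] = [6, 10]
r6 m[φ5→X2] = [15909880, 7554540]
r6 m[φ6→X10] = [8, 5]
r6 m[φ7→X14] = [1, 4]
r6 m[X8→φ0] = [220806, 104000]
r6 m[X8→φ2] = [36540, 38500]
r6 m[X8→φ3] = [177660, 160160]
r6 m[X8→φ5] = [2576070, 800800]
r6 m[X2→φ5] = [1, 1]
r6 m[X5→φ1] = [1, 1]
r6 m[X14→φ2] = [7, 60]
r6 m[X14→φ4] = [482860, 1338960]
r6 m[X14→φ7] = [3380020, 5021100]
r6 m[X10→φ3] = [8, 5]
r6 m[X10→φ6] = [2399740, 853300]
r6 m[X6→φ4] = [1, 1]
r6 m[X12→φ0] = [7, 7]
r6 m[X12→φ1] = [1819224, 1532836]
r7 m[φ0→X8] = [70, 77]
r7 m[φ0→X12] = [1819224, 1532836]
r7 m[φ1→X5] = [9769792, 13694628]
r7 m[φ1→X12] = [7, 7]
r7 m[φ2→X8] = [423, 208]
r7 m[φ2→X14] = [482860, 334740]
r7 m[φ3→X8] = [87, 50]
r7 m[φ3→X10] = [2399740, 853300]
r7 m[φ4→X14] = [7, 15]
r7 m[φ4→X6] = [8516620, 14947800]
r7 m[φ5→X8] = [6, 10]
r7 m[φ5→X2] = [15909880, 7554540]
r7 m[φ6→X10] = [8, 5]
r7 m[φ7→X14] = [1, 4]
r7 m[X8→φ0] = [220806, 104000]
r7 m[X8→φ2] = [36540, 38500]
r7 m[X8→φ3] = [177660, 160160]
r7 m[X8→φ5] = [2576070, 800800]
r7 m[X2→φ5] = [1, 1]
r7 m[X5→φ1] = [1, 1]
r7 m[X14→φ2] = [7, 60]
r7 m[X14→φ4] = [482860, 1338960]
r7 m[X14→φ7] = [3380020, 5021100]
r7 m[X10→φ3] = [8, 5]
r7 m[X10→φ6] = [2399740, 853300]
r7 m[X6→φ4] = [1, 1]
r7 m[X12→φ0] = [7, 7]
r7 m[X12→φ1] = [1819224, 1532836]
r8 m[φ0→X8] = [70, 77]
r8 m[φ0→X12] = [1819224, 1532836]
r8 m[φ1→X5] = [9769792, 13694628]
r8 m[φ1→X12] = [7, 7]
r8 m[φ2→X8] = [423, 208]
r8 m[φ2→X14] = [482860, 334740]
r8 m[φ3→X8] = [87, 50]
r8 m[φ3→X10] = [2399740, 853300]
r8 m[φ4→X14] = [7, 15]
r8 m[φ4→X6] = [8516620, 14947800]
r8 m[φ5→X8] = [6, 10]
r8 m[φ5→X2] = [15909880, 7554540]
r8 m[φ6→X10] = [8, 5]
r8 m[φ7→X14] = [1, 4]
r8 m[X8→φ0] = [220806, 104000]
r8 m[X8→φ2] = [36540, 38500]
r8 m[X8→φ3] = [177660, 160160]
r8 m[X8→φ5] = [2576070, 800800]
r8 m[X2→φ5] = [1, 1]
r8 m[X5→φ1] = [1, 1]
r8 m[X14→φ2] = [7, 60]
r8 m[X14→φ4] = [482860, 1338960]
r8 m[X14→φ7] = [3380020, 5021100]
r8 m[X10→φ3] = [8, 5]
r8 m[X10→φ6] = [2399740, 853300]
r8 m[X6→φ4] = [1, 1]
r8 m[X12→φ0] = [7, 7]
r8 m[X12→φ1] = [1819224, 1532836]
fixed point reached at round 8
b[X12] = ⊗ incoming = [12734568, 10729852]

b[X12] = [12734568, 10729852]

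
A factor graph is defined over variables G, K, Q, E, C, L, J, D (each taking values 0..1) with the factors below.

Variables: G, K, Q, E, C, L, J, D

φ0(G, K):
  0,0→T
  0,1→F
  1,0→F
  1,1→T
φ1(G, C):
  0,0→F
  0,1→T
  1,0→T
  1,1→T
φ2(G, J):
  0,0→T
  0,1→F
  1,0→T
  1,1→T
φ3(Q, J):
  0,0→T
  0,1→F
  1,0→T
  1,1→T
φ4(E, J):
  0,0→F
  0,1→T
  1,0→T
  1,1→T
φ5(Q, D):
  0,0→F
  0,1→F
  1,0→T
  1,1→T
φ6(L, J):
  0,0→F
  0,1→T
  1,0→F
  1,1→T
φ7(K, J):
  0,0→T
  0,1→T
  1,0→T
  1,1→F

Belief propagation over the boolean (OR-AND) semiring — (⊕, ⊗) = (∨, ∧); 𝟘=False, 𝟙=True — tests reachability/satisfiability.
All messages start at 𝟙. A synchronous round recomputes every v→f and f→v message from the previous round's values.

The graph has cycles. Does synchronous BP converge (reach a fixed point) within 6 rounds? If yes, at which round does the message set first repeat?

NOT CONVERGED within 6 rounds

init: all messages = 𝟙 over 2 values
r1 m[φ0→G] = [T, T]
r1 m[φ0→K] = [T, T]
r1 m[φ1→G] = [T, T]
r1 m[φ1→C] = [T, T]
r1 m[φ2→G] = [T, T]
r1 m[φ2→J] = [T, T]
r1 m[φ3→Q] = [T, T]
r1 m[φ3→J] = [T, T]
r1 m[φ4→E] = [T, T]
r1 m[φ4→J] = [T, T]
r1 m[φ5→Q] = [F, T]
r1 m[φ5→D] = [T, T]
r1 m[φ6→L] = [T, T]
r1 m[φ6→J] = [F, T]
r1 m[φ7→K] = [T, T]
r1 m[φ7→J] = [T, T]
r1 m[G→φ0] = [T, T]
r1 m[G→φ1] = [T, T]
r1 m[G→φ2] = [T, T]
r1 m[K→φ0] = [T, T]
r1 m[K→φ7] = [T, T]
r1 m[Q→φ3] = [T, T]
r1 m[Q→φ5] = [T, T]
r1 m[E→φ4] = [T, T]
r1 m[C→φ1] = [T, T]
r1 m[L→φ6] = [T, T]
r1 m[J→φ2] = [T, T]
r1 m[J→φ3] = [T, T]
r1 m[J→φ4] = [T, T]
r1 m[J→φ6] = [T, T]
r1 m[J→φ7] = [T, T]
r1 m[D→φ5] = [T, T]
r2 m[φ0→G] = [T, T]
r2 m[φ0→K] = [T, T]
r2 m[φ1→G] = [T, T]
r2 m[φ1→C] = [T, T]
r2 m[φ2→G] = [T, T]
r2 m[φ2→J] = [T, T]
r2 m[φ3→Q] = [T, T]
r2 m[φ3→J] = [T, T]
r2 m[φ4→E] = [T, T]
r2 m[φ4→J] = [T, T]
r2 m[φ5→Q] = [F, T]
r2 m[φ5→D] = [T, T]
r2 m[φ6→L] = [T, T]
r2 m[φ6→J] = [F, T]
r2 m[φ7→K] = [T, T]
r2 m[φ7→J] = [T, T]
r2 m[G→φ0] = [T, T]
r2 m[G→φ1] = [T, T]
r2 m[G→φ2] = [T, T]
r2 m[K→φ0] = [T, T]
r2 m[K→φ7] = [T, T]
r2 m[Q→φ3] = [F, T]
r2 m[Q→φ5] = [T, T]
r2 m[E→φ4] = [T, T]
r2 m[C→φ1] = [T, T]
r2 m[L→φ6] = [T, T]
r2 m[J→φ2] = [F, T]
r2 m[J→φ3] = [F, T]
r2 m[J→φ4] = [F, T]
r2 m[J→φ6] = [T, T]
r2 m[J→φ7] = [F, T]
r2 m[D→φ5] = [T, T]
r3 m[φ0→G] = [T, T]
r3 m[φ0→K] = [T, T]
r3 m[φ1→G] = [T, T]
r3 m[φ1→C] = [T, T]
r3 m[φ2→G] = [F, T]
r3 m[φ2→J] = [T, T]
r3 m[φ3→Q] = [F, T]
r3 m[φ3→J] = [T, T]
r3 m[φ4→E] = [T, T]
r3 m[φ4→J] = [T, T]
r3 m[φ5→Q] = [F, T]
r3 m[φ5→D] = [T, T]
r3 m[φ6→L] = [T, T]
r3 m[φ6→J] = [F, T]
r3 m[φ7→K] = [T, F]
r3 m[φ7→J] = [T, T]
r3 m[G→φ0] = [T, T]
r3 m[G→φ1] = [T, T]
r3 m[G→φ2] = [T, T]
r3 m[K→φ0] = [T, T]
r3 m[K→φ7] = [T, T]
r3 m[Q→φ3] = [F, T]
r3 m[Q→φ5] = [T, T]
r3 m[E→φ4] = [T, T]
r3 m[C→φ1] = [T, T]
r3 m[L→φ6] = [T, T]
r3 m[J→φ2] = [F, T]
r3 m[J→φ3] = [F, T]
r3 m[J→φ4] = [F, T]
r3 m[J→φ6] = [T, T]
r3 m[J→φ7] = [F, T]
r3 m[D→φ5] = [T, T]
r4 m[φ0→G] = [T, T]
r4 m[φ0→K] = [T, T]
r4 m[φ1→G] = [T, T]
r4 m[φ1→C] = [T, T]
r4 m[φ2→G] = [F, T]
r4 m[φ2→J] = [T, T]
r4 m[φ3→Q] = [F, T]
r4 m[φ3→J] = [T, T]
r4 m[φ4→E] = [T, T]
r4 m[φ4→J] = [T, T]
r4 m[φ5→Q] = [F, T]
r4 m[φ5→D] = [T, T]
r4 m[φ6→L] = [T, T]
r4 m[φ6→J] = [F, T]
r4 m[φ7→K] = [T, F]
r4 m[φ7→J] = [T, T]
r4 m[G→φ0] = [F, T]
r4 m[G→φ1] = [F, T]
r4 m[G→φ2] = [T, T]
r4 m[K→φ0] = [T, F]
r4 m[K→φ7] = [T, T]
r4 m[Q→φ3] = [F, T]
r4 m[Q→φ5] = [F, T]
r4 m[E→φ4] = [T, T]
r4 m[C→φ1] = [T, T]
r4 m[L→φ6] = [T, T]
r4 m[J→φ2] = [F, T]
r4 m[J→φ3] = [F, T]
r4 m[J→φ4] = [F, T]
r4 m[J→φ6] = [T, T]
r4 m[J→φ7] = [F, T]
r4 m[D→φ5] = [T, T]
r5 m[φ0→G] = [T, F]
r5 m[φ0→K] = [F, T]
r5 m[φ1→G] = [T, T]
r5 m[φ1→C] = [T, T]
r5 m[φ2→G] = [F, T]
r5 m[φ2→J] = [T, T]
r5 m[φ3→Q] = [F, T]
r5 m[φ3→J] = [T, T]
r5 m[φ4→E] = [T, T]
r5 m[φ4→J] = [T, T]
r5 m[φ5→Q] = [F, T]
r5 m[φ5→D] = [T, T]
r5 m[φ6→L] = [T, T]
r5 m[φ6→J] = [F, T]
r5 m[φ7→K] = [T, F]
r5 m[φ7→J] = [T, T]
r5 m[G→φ0] = [F, T]
r5 m[G→φ1] = [F, T]
r5 m[G→φ2] = [T, T]
r5 m[K→φ0] = [T, F]
r5 m[K→φ7] = [T, T]
r5 m[Q→φ3] = [F, T]
r5 m[Q→φ5] = [F, T]
r5 m[E→φ4] = [T, T]
r5 m[C→φ1] = [T, T]
r5 m[L→φ6] = [T, T]
r5 m[J→φ2] = [F, T]
r5 m[J→φ3] = [F, T]
r5 m[J→φ4] = [F, T]
r5 m[J→φ6] = [T, T]
r5 m[J→φ7] = [F, T]
r5 m[D→φ5] = [T, T]
r6 m[φ0→G] = [T, F]
r6 m[φ0→K] = [F, T]
r6 m[φ1→G] = [T, T]
r6 m[φ1→C] = [T, T]
r6 m[φ2→G] = [F, T]
r6 m[φ2→J] = [T, T]
r6 m[φ3→Q] = [F, T]
r6 m[φ3→J] = [T, T]
r6 m[φ4→E] = [T, T]
r6 m[φ4→J] = [T, T]
r6 m[φ5→Q] = [F, T]
r6 m[φ5→D] = [T, T]
r6 m[φ6→L] = [T, T]
r6 m[φ6→J] = [F, T]
r6 m[φ7→K] = [T, F]
r6 m[φ7→J] = [T, T]
r6 m[G→φ0] = [F, T]
r6 m[G→φ1] = [F, F]
r6 m[G→φ2] = [T, F]
r6 m[K→φ0] = [T, F]
r6 m[K→φ7] = [F, T]
r6 m[Q→φ3] = [F, T]
r6 m[Q→φ5] = [F, T]
r6 m[E→φ4] = [T, T]
r6 m[C→φ1] = [T, T]
r6 m[L→φ6] = [T, T]
r6 m[J→φ2] = [F, T]
r6 m[J→φ3] = [F, T]
r6 m[J→φ4] = [F, T]
r6 m[J→φ6] = [T, T]
r6 m[J→φ7] = [F, T]
r6 m[D→φ5] = [T, T]
no fixed point within 6 rounds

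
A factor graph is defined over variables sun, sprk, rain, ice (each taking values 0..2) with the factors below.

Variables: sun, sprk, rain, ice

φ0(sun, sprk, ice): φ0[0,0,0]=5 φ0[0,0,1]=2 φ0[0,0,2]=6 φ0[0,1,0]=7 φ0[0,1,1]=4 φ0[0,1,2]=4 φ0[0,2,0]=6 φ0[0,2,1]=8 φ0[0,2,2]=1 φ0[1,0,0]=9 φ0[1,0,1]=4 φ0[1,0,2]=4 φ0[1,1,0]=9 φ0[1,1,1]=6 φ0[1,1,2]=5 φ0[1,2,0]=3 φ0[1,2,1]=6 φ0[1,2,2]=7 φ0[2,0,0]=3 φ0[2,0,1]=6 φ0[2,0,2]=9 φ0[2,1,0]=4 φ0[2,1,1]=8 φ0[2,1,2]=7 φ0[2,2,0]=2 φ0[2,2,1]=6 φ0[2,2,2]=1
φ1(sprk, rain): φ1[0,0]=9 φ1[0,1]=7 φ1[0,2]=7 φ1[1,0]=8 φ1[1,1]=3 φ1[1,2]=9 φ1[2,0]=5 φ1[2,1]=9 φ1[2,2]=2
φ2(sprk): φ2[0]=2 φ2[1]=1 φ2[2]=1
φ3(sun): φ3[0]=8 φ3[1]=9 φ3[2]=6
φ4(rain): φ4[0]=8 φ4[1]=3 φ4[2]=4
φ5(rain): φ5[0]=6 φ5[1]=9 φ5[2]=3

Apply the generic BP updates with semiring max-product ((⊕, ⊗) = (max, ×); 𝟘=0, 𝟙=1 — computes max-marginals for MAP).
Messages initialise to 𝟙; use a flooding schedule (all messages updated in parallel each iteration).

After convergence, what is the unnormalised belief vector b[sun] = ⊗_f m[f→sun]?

init: all messages = 𝟙 over 3 values
r1 m[φ0→sun] = [8, 9, 9]
r1 m[φ0→sprk] = [9, 9, 8]
r1 m[φ0→ice] = [9, 8, 9]
r1 m[φ1→sprk] = [9, 9, 9]
r1 m[φ1→rain] = [9, 9, 9]
r1 m[φ2→sprk] = [2, 1, 1]
r1 m[φ3→sun] = [8, 9, 6]
r1 m[φ4→rain] = [8, 3, 4]
r1 m[φ5→rain] = [6, 9, 3]
r1 m[sun→φ0] = [1, 1, 1]
r1 m[sun→φ3] = [1, 1, 1]
r1 m[sprk→φ0] = [1, 1, 1]
r1 m[sprk→φ1] = [1, 1, 1]
r1 m[sprk→φ2] = [1, 1, 1]
r1 m[rain→φ1] = [1, 1, 1]
r1 m[rain→φ4] = [1, 1, 1]
r1 m[rain→φ5] = [1, 1, 1]
r1 m[ice→φ0] = [1, 1, 1]
r2 m[φ0→sun] = [8, 9, 9]
r2 m[φ0→sprk] = [9, 9, 8]
r2 m[φ0→ice] = [9, 8, 9]
r2 m[φ1→sprk] = [9, 9, 9]
r2 m[φ1→rain] = [9, 9, 9]
r2 m[φ2→sprk] = [2, 1, 1]
r2 m[φ3→sun] = [8, 9, 6]
r2 m[φ4→rain] = [8, 3, 4]
r2 m[φ5→rain] = [6, 9, 3]
r2 m[sun→φ0] = [8, 9, 6]
r2 m[sun→φ3] = [8, 9, 9]
r2 m[sprk→φ0] = [18, 9, 9]
r2 m[sprk→φ1] = [18, 9, 8]
r2 m[sprk→φ2] = [81, 81, 72]
r2 m[rain→φ1] = [48, 27, 12]
r2 m[rain→φ4] = [54, 81, 27]
r2 m[rain→φ5] = [72, 27, 36]
r2 m[ice→φ0] = [1, 1, 1]
r3 m[φ0→sun] = [108, 162, 162]
r3 m[φ0→sprk] = [81, 81, 64]
r3 m[φ0→ice] = [1458, 648, 972]
r3 m[φ1→sprk] = [432, 384, 243]
r3 m[φ1→rain] = [162, 126, 126]
r3 m[φ2→sprk] = [2, 1, 1]
r3 m[φ3→sun] = [8, 9, 6]
r3 m[φ4→rain] = [8, 3, 4]
r3 m[φ5→rain] = [6, 9, 3]
r3 m[sun→φ0] = [8, 9, 6]
r3 m[sun→φ3] = [8, 9, 9]
r3 m[sprk→φ0] = [18, 9, 9]
r3 m[sprk→φ1] = [18, 9, 8]
r3 m[sprk→φ2] = [81, 81, 72]
r3 m[rain→φ1] = [48, 27, 12]
r3 m[rain→φ4] = [54, 81, 27]
r3 m[rain→φ5] = [72, 27, 36]
r3 m[ice→φ0] = [1, 1, 1]
r4 m[φ0→sun] = [108, 162, 162]
r4 m[φ0→sprk] = [81, 81, 64]
r4 m[φ0→ice] = [1458, 648, 972]
r4 m[φ1→sprk] = [432, 384, 243]
r4 m[φ1→rain] = [162, 126, 126]
r4 m[φ2→sprk] = [2, 1, 1]
r4 m[φ3→sun] = [8, 9, 6]
r4 m[φ4→rain] = [8, 3, 4]
r4 m[φ5→rain] = [6, 9, 3]
r4 m[sun→φ0] = [8, 9, 6]
r4 m[sun→φ3] = [108, 162, 162]
r4 m[sprk→φ0] = [864, 384, 243]
r4 m[sprk→φ1] = [162, 81, 64]
r4 m[sprk→φ2] = [34992, 31104, 15552]
r4 m[rain→φ1] = [48, 27, 12]
r4 m[rain→φ4] = [972, 1134, 378]
r4 m[rain→φ5] = [1296, 378, 504]
r4 m[ice→φ0] = [1, 1, 1]
r5 m[φ0→sun] = [5184, 7776, 7776]
r5 m[φ0→sprk] = [81, 81, 64]
r5 m[φ0→ice] = [69984, 31104, 46656]
r5 m[φ1→sprk] = [432, 384, 243]
r5 m[φ1→rain] = [1458, 1134, 1134]
r5 m[φ2→sprk] = [2, 1, 1]
r5 m[φ3→sun] = [8, 9, 6]
r5 m[φ4→rain] = [8, 3, 4]
r5 m[φ5→rain] = [6, 9, 3]
r5 m[sun→φ0] = [8, 9, 6]
r5 m[sun→φ3] = [108, 162, 162]
r5 m[sprk→φ0] = [864, 384, 243]
r5 m[sprk→φ1] = [162, 81, 64]
r5 m[sprk→φ2] = [34992, 31104, 15552]
r5 m[rain→φ1] = [48, 27, 12]
r5 m[rain→φ4] = [972, 1134, 378]
r5 m[rain→φ5] = [1296, 378, 504]
r5 m[ice→φ0] = [1, 1, 1]
r6 m[φ0→sun] = [5184, 7776, 7776]
r6 m[φ0→sprk] = [81, 81, 64]
r6 m[φ0→ice] = [69984, 31104, 46656]
r6 m[φ1→sprk] = [432, 384, 243]
r6 m[φ1→rain] = [1458, 1134, 1134]
r6 m[φ2→sprk] = [2, 1, 1]
r6 m[φ3→sun] = [8, 9, 6]
r6 m[φ4→rain] = [8, 3, 4]
r6 m[φ5→rain] = [6, 9, 3]
r6 m[sun→φ0] = [8, 9, 6]
r6 m[sun→φ3] = [5184, 7776, 7776]
r6 m[sprk→φ0] = [864, 384, 243]
r6 m[sprk→φ1] = [162, 81, 64]
r6 m[sprk→φ2] = [34992, 31104, 15552]
r6 m[rain→φ1] = [48, 27, 12]
r6 m[rain→φ4] = [8748, 10206, 3402]
r6 m[rain→φ5] = [11664, 3402, 4536]
r6 m[ice→φ0] = [1, 1, 1]
r7 m[φ0→sun] = [5184, 7776, 7776]
r7 m[φ0→sprk] = [81, 81, 64]
r7 m[φ0→ice] = [69984, 31104, 46656]
r7 m[φ1→sprk] = [432, 384, 243]
r7 m[φ1→rain] = [1458, 1134, 1134]
r7 m[φ2→sprk] = [2, 1, 1]
r7 m[φ3→sun] = [8, 9, 6]
r7 m[φ4→rain] = [8, 3, 4]
r7 m[φ5→rain] = [6, 9, 3]
r7 m[sun→φ0] = [8, 9, 6]
r7 m[sun→φ3] = [5184, 7776, 7776]
r7 m[sprk→φ0] = [864, 384, 243]
r7 m[sprk→φ1] = [162, 81, 64]
r7 m[sprk→φ2] = [34992, 31104, 15552]
r7 m[rain→φ1] = [48, 27, 12]
r7 m[rain→φ4] = [8748, 10206, 3402]
r7 m[rain→φ5] = [11664, 3402, 4536]
r7 m[ice→φ0] = [1, 1, 1]
fixed point reached at round 7
b[sun] = ⊗ incoming = [41472, 69984, 46656]

b[sun] = [41472, 69984, 46656]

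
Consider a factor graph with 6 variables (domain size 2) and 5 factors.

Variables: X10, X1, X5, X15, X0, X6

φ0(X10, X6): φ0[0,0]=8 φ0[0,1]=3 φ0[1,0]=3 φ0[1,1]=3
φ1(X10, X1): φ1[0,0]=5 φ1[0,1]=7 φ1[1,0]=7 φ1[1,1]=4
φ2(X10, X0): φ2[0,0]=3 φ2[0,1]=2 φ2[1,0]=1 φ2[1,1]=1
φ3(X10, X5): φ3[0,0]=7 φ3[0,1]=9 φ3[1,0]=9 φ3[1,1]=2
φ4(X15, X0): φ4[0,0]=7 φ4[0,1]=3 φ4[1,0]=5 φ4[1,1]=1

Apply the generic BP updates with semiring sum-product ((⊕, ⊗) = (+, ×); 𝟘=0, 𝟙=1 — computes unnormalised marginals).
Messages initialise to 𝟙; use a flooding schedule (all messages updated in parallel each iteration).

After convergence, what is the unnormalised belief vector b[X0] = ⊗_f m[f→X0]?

b[X0] = [84744, 19800]

init: all messages = 𝟙 over 2 values
r1 m[φ0→X10] = [11, 6]
r1 m[φ0→X6] = [11, 6]
r1 m[φ1→X10] = [12, 11]
r1 m[φ1→X1] = [12, 11]
r1 m[φ2→X10] = [5, 2]
r1 m[φ2→X0] = [4, 3]
r1 m[φ3→X10] = [16, 11]
r1 m[φ3→X5] = [16, 11]
r1 m[φ4→X15] = [10, 6]
r1 m[φ4→X0] = [12, 4]
r1 m[X10→φ0] = [1, 1]
r1 m[X10→φ1] = [1, 1]
r1 m[X10→φ2] = [1, 1]
r1 m[X10→φ3] = [1, 1]
r1 m[X1→φ1] = [1, 1]
r1 m[X5→φ3] = [1, 1]
r1 m[X15→φ4] = [1, 1]
r1 m[X0→φ2] = [1, 1]
r1 m[X0→φ4] = [1, 1]
r1 m[X6→φ0] = [1, 1]
r2 m[φ0→X10] = [11, 6]
r2 m[φ0→X6] = [11, 6]
r2 m[φ1→X10] = [12, 11]
r2 m[φ1→X1] = [12, 11]
r2 m[φ2→X10] = [5, 2]
r2 m[φ2→X0] = [4, 3]
r2 m[φ3→X10] = [16, 11]
r2 m[φ3→X5] = [16, 11]
r2 m[φ4→X15] = [10, 6]
r2 m[φ4→X0] = [12, 4]
r2 m[X10→φ0] = [960, 242]
r2 m[X10→φ1] = [880, 132]
r2 m[X10→φ2] = [2112, 726]
r2 m[X10→φ3] = [660, 132]
r2 m[X1→φ1] = [1, 1]
r2 m[X5→φ3] = [1, 1]
r2 m[X15→φ4] = [1, 1]
r2 m[X0→φ2] = [12, 4]
r2 m[X0→φ4] = [4, 3]
r2 m[X6→φ0] = [1, 1]
r3 m[φ0→X10] = [11, 6]
r3 m[φ0→X6] = [8406, 3606]
r3 m[φ1→X10] = [12, 11]
r3 m[φ1→X1] = [5324, 6688]
r3 m[φ2→X10] = [44, 16]
r3 m[φ2→X0] = [7062, 4950]
r3 m[φ3→X10] = [16, 11]
r3 m[φ3→X5] = [5808, 6204]
r3 m[φ4→X15] = [37, 23]
r3 m[φ4→X0] = [12, 4]
r3 m[X10→φ0] = [960, 242]
r3 m[X10→φ1] = [880, 132]
r3 m[X10→φ2] = [2112, 726]
r3 m[X10→φ3] = [660, 132]
r3 m[X1→φ1] = [1, 1]
r3 m[X5→φ3] = [1, 1]
r3 m[X15→φ4] = [1, 1]
r3 m[X0→φ2] = [12, 4]
r3 m[X0→φ4] = [4, 3]
r3 m[X6→φ0] = [1, 1]
r4 m[φ0→X10] = [11, 6]
r4 m[φ0→X6] = [8406, 3606]
r4 m[φ1→X10] = [12, 11]
r4 m[φ1→X1] = [5324, 6688]
r4 m[φ2→X10] = [44, 16]
r4 m[φ2→X0] = [7062, 4950]
r4 m[φ3→X10] = [16, 11]
r4 m[φ3→X5] = [5808, 6204]
r4 m[φ4→X15] = [37, 23]
r4 m[φ4→X0] = [12, 4]
r4 m[X10→φ0] = [8448, 1936]
r4 m[X10→φ1] = [7744, 1056]
r4 m[X10→φ2] = [2112, 726]
r4 m[X10→φ3] = [5808, 1056]
r4 m[X1→φ1] = [1, 1]
r4 m[X5→φ3] = [1, 1]
r4 m[X15→φ4] = [1, 1]
r4 m[X0→φ2] = [12, 4]
r4 m[X0→φ4] = [7062, 4950]
r4 m[X6→φ0] = [1, 1]
r5 m[φ0→X10] = [11, 6]
r5 m[φ0→X6] = [73392, 31152]
r5 m[φ1→X10] = [12, 11]
r5 m[φ1→X1] = [46112, 58432]
r5 m[φ2→X10] = [44, 16]
r5 m[φ2→X0] = [7062, 4950]
r5 m[φ3→X10] = [16, 11]
r5 m[φ3→X5] = [50160, 54384]
r5 m[φ4→X15] = [64284, 40260]
r5 m[φ4→X0] = [12, 4]
r5 m[X10→φ0] = [8448, 1936]
r5 m[X10→φ1] = [7744, 1056]
r5 m[X10→φ2] = [2112, 726]
r5 m[X10→φ3] = [5808, 1056]
r5 m[X1→φ1] = [1, 1]
r5 m[X5→φ3] = [1, 1]
r5 m[X15→φ4] = [1, 1]
r5 m[X0→φ2] = [12, 4]
r5 m[X0→φ4] = [7062, 4950]
r5 m[X6→φ0] = [1, 1]
r6 m[φ0→X10] = [11, 6]
r6 m[φ0→X6] = [73392, 31152]
r6 m[φ1→X10] = [12, 11]
r6 m[φ1→X1] = [46112, 58432]
r6 m[φ2→X10] = [44, 16]
r6 m[φ2→X0] = [7062, 4950]
r6 m[φ3→X10] = [16, 11]
r6 m[φ3→X5] = [50160, 54384]
r6 m[φ4→X15] = [64284, 40260]
r6 m[φ4→X0] = [12, 4]
r6 m[X10→φ0] = [8448, 1936]
r6 m[X10→φ1] = [7744, 1056]
r6 m[X10→φ2] = [2112, 726]
r6 m[X10→φ3] = [5808, 1056]
r6 m[X1→φ1] = [1, 1]
r6 m[X5→φ3] = [1, 1]
r6 m[X15→φ4] = [1, 1]
r6 m[X0→φ2] = [12, 4]
r6 m[X0→φ4] = [7062, 4950]
r6 m[X6→φ0] = [1, 1]
fixed point reached at round 6
b[X0] = ⊗ incoming = [84744, 19800]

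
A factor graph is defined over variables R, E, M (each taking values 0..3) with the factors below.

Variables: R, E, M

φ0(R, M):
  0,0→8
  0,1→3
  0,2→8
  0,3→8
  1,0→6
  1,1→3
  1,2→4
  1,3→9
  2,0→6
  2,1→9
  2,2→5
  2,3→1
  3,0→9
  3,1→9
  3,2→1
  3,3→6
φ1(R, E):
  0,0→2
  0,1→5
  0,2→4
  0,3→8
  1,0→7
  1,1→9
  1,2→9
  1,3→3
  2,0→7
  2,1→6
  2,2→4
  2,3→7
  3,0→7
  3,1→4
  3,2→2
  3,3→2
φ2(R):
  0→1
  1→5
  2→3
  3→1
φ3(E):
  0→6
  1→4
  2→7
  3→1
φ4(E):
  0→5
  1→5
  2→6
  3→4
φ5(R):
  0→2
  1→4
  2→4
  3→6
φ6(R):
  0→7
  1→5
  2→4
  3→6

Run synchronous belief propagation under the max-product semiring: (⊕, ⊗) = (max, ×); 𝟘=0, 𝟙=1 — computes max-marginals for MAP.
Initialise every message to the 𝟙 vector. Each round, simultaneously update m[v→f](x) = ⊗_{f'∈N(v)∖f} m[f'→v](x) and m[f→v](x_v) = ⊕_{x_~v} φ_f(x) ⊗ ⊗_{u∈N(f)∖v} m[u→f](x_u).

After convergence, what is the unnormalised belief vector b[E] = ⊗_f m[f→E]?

init: all messages = 𝟙 over 4 values
r1 m[φ0→R] = [8, 9, 9, 9]
r1 m[φ0→M] = [9, 9, 8, 9]
r1 m[φ1→R] = [8, 9, 7, 7]
r1 m[φ1→E] = [7, 9, 9, 8]
r1 m[φ2→R] = [1, 5, 3, 1]
r1 m[φ3→E] = [6, 4, 7, 1]
r1 m[φ4→E] = [5, 5, 6, 4]
r1 m[φ5→R] = [2, 4, 4, 6]
r1 m[φ6→R] = [7, 5, 4, 6]
r1 m[R→φ0] = [1, 1, 1, 1]
r1 m[R→φ1] = [1, 1, 1, 1]
r1 m[R→φ2] = [1, 1, 1, 1]
r1 m[R→φ5] = [1, 1, 1, 1]
r1 m[R→φ6] = [1, 1, 1, 1]
r1 m[E→φ1] = [1, 1, 1, 1]
r1 m[E→φ3] = [1, 1, 1, 1]
r1 m[E→φ4] = [1, 1, 1, 1]
r1 m[M→φ0] = [1, 1, 1, 1]
r2 m[φ0→R] = [8, 9, 9, 9]
r2 m[φ0→M] = [9, 9, 8, 9]
r2 m[φ1→R] = [8, 9, 7, 7]
r2 m[φ1→E] = [7, 9, 9, 8]
r2 m[φ2→R] = [1, 5, 3, 1]
r2 m[φ3→E] = [6, 4, 7, 1]
r2 m[φ4→E] = [5, 5, 6, 4]
r2 m[φ5→R] = [2, 4, 4, 6]
r2 m[φ6→R] = [7, 5, 4, 6]
r2 m[R→φ0] = [112, 900, 336, 252]
r2 m[R→φ1] = [112, 900, 432, 324]
r2 m[R→φ2] = [896, 1620, 1008, 2268]
r2 m[R→φ5] = [448, 2025, 756, 378]
r2 m[R→φ6] = [128, 1620, 756, 378]
r2 m[E→φ1] = [30, 20, 42, 4]
r2 m[E→φ3] = [35, 45, 54, 32]
r2 m[E→φ4] = [42, 36, 63, 8]
r2 m[M→φ0] = [1, 1, 1, 1]
r3 m[φ0→R] = [8, 9, 9, 9]
r3 m[φ0→M] = [5400, 3024, 3600, 8100]
r3 m[φ1→R] = [168, 378, 210, 210]
r3 m[φ1→E] = [6300, 8100, 8100, 3024]
r3 m[φ2→R] = [1, 5, 3, 1]
r3 m[φ3→E] = [6, 4, 7, 1]
r3 m[φ4→E] = [5, 5, 6, 4]
r3 m[φ5→R] = [2, 4, 4, 6]
r3 m[φ6→R] = [7, 5, 4, 6]
r3 m[R→φ0] = [112, 900, 336, 252]
r3 m[R→φ1] = [112, 900, 432, 324]
r3 m[R→φ2] = [896, 1620, 1008, 2268]
r3 m[R→φ5] = [448, 2025, 756, 378]
r3 m[R→φ6] = [128, 1620, 756, 378]
r3 m[E→φ1] = [30, 20, 42, 4]
r3 m[E→φ3] = [35, 45, 54, 32]
r3 m[E→φ4] = [42, 36, 63, 8]
r3 m[M→φ0] = [1, 1, 1, 1]
r4 m[φ0→R] = [8, 9, 9, 9]
r4 m[φ0→M] = [5400, 3024, 3600, 8100]
r4 m[φ1→R] = [168, 378, 210, 210]
r4 m[φ1→E] = [6300, 8100, 8100, 3024]
r4 m[φ2→R] = [1, 5, 3, 1]
r4 m[φ3→E] = [6, 4, 7, 1]
r4 m[φ4→E] = [5, 5, 6, 4]
r4 m[φ5→R] = [2, 4, 4, 6]
r4 m[φ6→R] = [7, 5, 4, 6]
r4 m[R→φ0] = [2352, 37800, 10080, 7560]
r4 m[R→φ1] = [112, 900, 432, 324]
r4 m[R→φ2] = [18816, 68040, 30240, 68040]
r4 m[R→φ5] = [9408, 85050, 22680, 11340]
r4 m[R→φ6] = [2688, 68040, 22680, 11340]
r4 m[E→φ1] = [30, 20, 42, 4]
r4 m[E→φ3] = [31500, 40500, 48600, 12096]
r4 m[E→φ4] = [37800, 32400, 56700, 3024]
r4 m[M→φ0] = [1, 1, 1, 1]
r5 m[φ0→R] = [8, 9, 9, 9]
r5 m[φ0→M] = [226800, 113400, 151200, 340200]
r5 m[φ1→R] = [168, 378, 210, 210]
r5 m[φ1→E] = [6300, 8100, 8100, 3024]
r5 m[φ2→R] = [1, 5, 3, 1]
r5 m[φ3→E] = [6, 4, 7, 1]
r5 m[φ4→E] = [5, 5, 6, 4]
r5 m[φ5→R] = [2, 4, 4, 6]
r5 m[φ6→R] = [7, 5, 4, 6]
r5 m[R→φ0] = [2352, 37800, 10080, 7560]
r5 m[R→φ1] = [112, 900, 432, 324]
r5 m[R→φ2] = [18816, 68040, 30240, 68040]
r5 m[R→φ5] = [9408, 85050, 22680, 11340]
r5 m[R→φ6] = [2688, 68040, 22680, 11340]
r5 m[E→φ1] = [30, 20, 42, 4]
r5 m[E→φ3] = [31500, 40500, 48600, 12096]
r5 m[E→φ4] = [37800, 32400, 56700, 3024]
r5 m[M→φ0] = [1, 1, 1, 1]
r6 m[φ0→R] = [8, 9, 9, 9]
r6 m[φ0→M] = [226800, 113400, 151200, 340200]
r6 m[φ1→R] = [168, 378, 210, 210]
r6 m[φ1→E] = [6300, 8100, 8100, 3024]
r6 m[φ2→R] = [1, 5, 3, 1]
r6 m[φ3→E] = [6, 4, 7, 1]
r6 m[φ4→E] = [5, 5, 6, 4]
r6 m[φ5→R] = [2, 4, 4, 6]
r6 m[φ6→R] = [7, 5, 4, 6]
r6 m[R→φ0] = [2352, 37800, 10080, 7560]
r6 m[R→φ1] = [112, 900, 432, 324]
r6 m[R→φ2] = [18816, 68040, 30240, 68040]
r6 m[R→φ5] = [9408, 85050, 22680, 11340]
r6 m[R→φ6] = [2688, 68040, 22680, 11340]
r6 m[E→φ1] = [30, 20, 42, 4]
r6 m[E→φ3] = [31500, 40500, 48600, 12096]
r6 m[E→φ4] = [37800, 32400, 56700, 3024]
r6 m[M→φ0] = [1, 1, 1, 1]
fixed point reached at round 6
b[E] = ⊗ incoming = [189000, 162000, 340200, 12096]

b[E] = [189000, 162000, 340200, 12096]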